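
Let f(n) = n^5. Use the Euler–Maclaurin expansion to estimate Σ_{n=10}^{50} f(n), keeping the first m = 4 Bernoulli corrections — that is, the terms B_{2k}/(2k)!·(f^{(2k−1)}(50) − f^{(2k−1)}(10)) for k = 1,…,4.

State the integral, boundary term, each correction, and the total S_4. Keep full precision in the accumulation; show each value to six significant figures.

The integral term ∫_10^50 x^5 dx = 2.60400e+09.
½[f(10) + f(50)] = ½[100000 + 3.12500e+08] = 1.56300e+08.
Running total after boundary: 2.76030e+09.
Order-1 term: 1/12 · (3.12500e+07 − 50000.0) = 2.60000e+06.
Partial sum through k=1: 2.76290e+09.
Order-2 term: −1/720 · (150000 − 6000.00) = -200.000.
Partial sum through k=2: 2.76290e+09.
Order-3 term: 1/30240 · (120.000 − 120.000) = 0.00000.
Partial sum through k=3: 2.76290e+09.
Order-4 term: −1/1209600 · (0.00000 − 0.00000) = 0.00000.

S_4 ≈ 2.76290e+09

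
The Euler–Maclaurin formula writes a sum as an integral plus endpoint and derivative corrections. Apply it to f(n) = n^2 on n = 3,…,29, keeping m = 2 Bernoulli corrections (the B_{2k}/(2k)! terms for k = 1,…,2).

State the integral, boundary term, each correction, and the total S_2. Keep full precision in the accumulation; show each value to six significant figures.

S_2 ≈ 8550.00

Integral: ∫_3^29 x^2 dx = 8120.67.
Boundary: ½(f(3) + f(29)) = ½(9.00000 + 841.000) = 425.000.
So far: 8545.67.
k=1: B_{2}/(2)! × [f^{(1)}(29) − f^{(1)}(3)] = 1/12 × (58.0000 − 6.00000) = 4.33333.
Partial sum through k=1: 8550.00.
k=2: B_{4}/(4)! × [f^{(3)}(29) − f^{(3)}(3)] = −1/720 × (0.00000 − 0.00000) = 0.00000.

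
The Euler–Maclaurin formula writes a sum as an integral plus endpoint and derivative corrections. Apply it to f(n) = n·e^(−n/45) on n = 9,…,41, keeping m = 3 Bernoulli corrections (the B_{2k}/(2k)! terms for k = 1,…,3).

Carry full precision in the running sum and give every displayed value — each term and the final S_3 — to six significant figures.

S_3 ≈ 445.352

Integral: ∫_9^41 x·e^(−x/45) dx = 433.477.
Boundary: ½(f(9) + f(41)) = ½(7.36858 + 16.4852) = 11.9269.
So far: 445.404.
Correction k=1: B_{2}/2! · (f^{(1)}(41) − f^{(1)}(9)) = 1/12 · (0.0357402 − 0.654985) = -0.0516037.
Partial sum through k=1: 445.352.
Correction k=2: B_{4}/4! · (f^{(3)}(41) − f^{(3)}(9)) = −1/720 · (0.000414763 − 0.00113207) = 9.96263e-07.
Partial sum through k=2: 445.352.
Correction k=3: B_{6}/6! · (f^{(5)}(41) − f^{(5)}(9)) = 1/30240 · (4.00926e-07 − 9.58368e-07) = -1.84339e-11.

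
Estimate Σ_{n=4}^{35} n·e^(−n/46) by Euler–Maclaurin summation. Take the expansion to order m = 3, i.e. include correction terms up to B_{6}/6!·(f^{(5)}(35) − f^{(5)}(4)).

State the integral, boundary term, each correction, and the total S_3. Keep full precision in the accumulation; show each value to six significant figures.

S_3 ≈ 377.389

The integral term ∫_4^35 x·e^(−x/46) dx = 367.438.
Boundary: ½(f(4) + f(35)) = ½(3.66687 + 16.3541) = 10.0105.
Running total after boundary: 377.449.
Order-1 term: 1/12 · (0.111736 − 0.837002) = -0.0604389.
Running total after k=1: 377.389.
Order-2 term: −1/720 · (0.000494450 − 0.00126202) = 1.06607e-06.
Running total after k=2: 377.389.
Order-3 term: 1/30240 · (4.42389e-07 − 1.00590e-06) = -1.86346e-11.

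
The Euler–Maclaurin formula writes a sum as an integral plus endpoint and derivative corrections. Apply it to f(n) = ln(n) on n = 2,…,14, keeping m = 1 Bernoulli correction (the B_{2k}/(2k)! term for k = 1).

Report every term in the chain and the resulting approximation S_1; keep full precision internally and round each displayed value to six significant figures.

S_1 ≈ 25.1909

∫_2^14 ln(x) dx evaluates to 23.5605.
½[f(2) + f(14)] = ½[0.693147 + 2.63906] = 1.66610.
Running total after boundary: 25.2266.
Correction k=1: B_{2}/2! · (f^{(1)}(14) − f^{(1)}(2)) = 1/12 · (0.0714286 − 0.500000) = -0.0357143.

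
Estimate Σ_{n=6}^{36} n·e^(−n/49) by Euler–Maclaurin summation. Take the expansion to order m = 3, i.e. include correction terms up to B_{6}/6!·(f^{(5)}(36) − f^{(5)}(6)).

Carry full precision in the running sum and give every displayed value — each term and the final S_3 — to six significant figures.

Integral: ∫_6^36 x·e^(−x/49) dx = 386.652.
Endpoint term: (f(6) + f(36))/2 = (5.30851 + 17.2675)/2 = 11.2880.
So far: 397.940.
k=1: B_{2}/(2)! × [f^{(1)}(36) − f^{(1)}(6)] = 1/12 × (0.127255 − 0.776414) = -0.0540966.
Running total after k=1: 397.886.
k=2: B_{4}/(4)! × [f^{(3)}(36) − f^{(3)}(6)] = −1/720 × (0.000452544 − 0.00106036) = 8.44184e-07.
Running total after k=2: 397.886.
k=3: B_{6}/(6)! × [f^{(5)}(36) − f^{(5)}(6)] = 1/30240 × (3.54889e-07 − 7.48581e-07) = -1.30189e-11.

S_3 ≈ 397.886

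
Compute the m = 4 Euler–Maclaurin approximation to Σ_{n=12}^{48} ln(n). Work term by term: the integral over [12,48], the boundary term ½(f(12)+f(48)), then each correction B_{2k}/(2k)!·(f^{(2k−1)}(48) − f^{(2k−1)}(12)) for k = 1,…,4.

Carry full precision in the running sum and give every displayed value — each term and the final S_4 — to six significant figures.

∫_12^48 ln(x) dx evaluates to 119.999.
Boundary: ½(f(12) + f(48)) = ½(2.48491 + 3.87120) = 3.17805.
So far: 123.177.
Correction k=1: B_{2}/2! · (f^{(1)}(48) − f^{(1)}(12)) = 1/12 · (0.0208333 − 0.0833333) = -0.00520833.
Partial sum through k=1: 123.172.
Correction k=2: B_{4}/4! · (f^{(3)}(48) − f^{(3)}(12)) = −1/720 · (1.80845e-05 − 0.00115741) = 1.58239e-06.
Partial sum through k=2: 123.172.
Correction k=3: B_{6}/6! · (f^{(5)}(48) − f^{(5)}(12)) = 1/30240 · (9.41901e-08 − 9.64506e-05) = -3.18639e-09.
Partial sum through k=3: 123.172.
Correction k=4: B_{8}/8! · (f^{(7)}(48) − f^{(7)}(12)) = −1/1209600 · (1.22643e-09 − 2.00939e-05) = 1.66110e-11.

S_4 ≈ 123.172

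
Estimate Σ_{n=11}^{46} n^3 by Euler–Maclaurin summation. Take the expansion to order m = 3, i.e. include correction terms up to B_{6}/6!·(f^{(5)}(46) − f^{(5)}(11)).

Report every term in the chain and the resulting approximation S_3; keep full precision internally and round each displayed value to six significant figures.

S_3 ≈ 1.16554e+06

The integral term ∫_11^46 x^3 dx = 1.11570e+06.
Endpoint term: (f(11) + f(46))/2 = (1331.00 + 97336.0)/2 = 49333.5.
So far: 1.16504e+06.
k=1: B_{2}/(2)! × [f^{(1)}(46) − f^{(1)}(11)] = 1/12 × (6348.00 − 363.000) = 498.750.
After k=1: 1.16554e+06.
k=2: B_{4}/(4)! × [f^{(3)}(46) − f^{(3)}(11)] = −1/720 × (6.00000 − 6.00000) = 0.00000.
After k=2: 1.16554e+06.
k=3: B_{6}/(6)! × [f^{(5)}(46) − f^{(5)}(11)] = 1/30240 × (0.00000 − 0.00000) = 0.00000.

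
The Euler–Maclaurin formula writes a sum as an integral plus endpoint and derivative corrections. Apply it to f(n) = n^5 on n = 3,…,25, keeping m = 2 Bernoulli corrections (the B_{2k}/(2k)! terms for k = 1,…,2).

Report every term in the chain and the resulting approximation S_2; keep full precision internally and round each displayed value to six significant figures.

S_2 ≈ 4.57356e+07

The integral term ∫_3^25 x^5 dx = 4.06900e+07.
Endpoint term: (f(3) + f(25))/2 = (243.000 + 9.76562e+06)/2 = 4.88293e+06.
Running total after boundary: 4.55729e+07.
Order-1 term: 1/12 · (1.95312e+06 − 405.000) = 162727.
After k=1: 4.57356e+07.
Order-2 term: −1/720 · (37500.0 − 540.000) = -51.3333.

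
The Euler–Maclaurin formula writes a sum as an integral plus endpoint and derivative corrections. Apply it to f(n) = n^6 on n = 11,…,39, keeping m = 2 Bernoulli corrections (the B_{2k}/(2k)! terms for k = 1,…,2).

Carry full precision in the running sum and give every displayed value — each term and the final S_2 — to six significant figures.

∫_11^39 x^6 dx evaluates to 1.96016e+10.
Boundary: ½(f(11) + f(39)) = ½(1.77156e+06 + 3.51874e+09) = 1.76026e+09.
Running total after boundary: 2.13619e+10.
k=1: B_{2}/(2)! × [f^{(1)}(39) − f^{(1)}(11)] = 1/12 × (5.41345e+08 − 966306) = 4.50316e+07.
After k=1: 2.14069e+10.
k=2: B_{4}/(4)! × [f^{(3)}(39) − f^{(3)}(11)] = −1/720 × (7.11828e+06 − 159720) = -9664.67.

S_2 ≈ 2.14069e+10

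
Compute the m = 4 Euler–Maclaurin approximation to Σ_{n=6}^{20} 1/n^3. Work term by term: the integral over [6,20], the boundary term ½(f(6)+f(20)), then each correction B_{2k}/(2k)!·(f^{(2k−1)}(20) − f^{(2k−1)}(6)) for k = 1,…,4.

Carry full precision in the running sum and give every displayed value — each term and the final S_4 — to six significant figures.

S_4 ≈ 0.0152058

Integral: ∫_6^20 1/x^3 dx = 0.0126389.
Endpoint term: (f(6) + f(20))/2 = (0.00462963 + 0.000125000)/2 = 0.00237731.
So far: 0.0150162.
Correction k=1: B_{2}/2! · (f^{(1)}(20) − f^{(1)}(6)) = 1/12 · (-1.87500e-05 − (-0.00231481)) = 0.000191339.
After k=1: 0.0152075.
Correction k=2: B_{4}/4! · (f^{(3)}(20) − f^{(3)}(6)) = −1/720 · (-9.37500e-07 − (-0.00128601)) = -1.78482e-06.
After k=2: 0.0152058.
Correction k=3: B_{6}/6! · (f^{(5)}(20) − f^{(5)}(6)) = 1/30240 · (-9.84375e-08 − (-0.00150034)) = 4.96113e-08.
After k=3: 0.0152058.
Correction k=4: B_{8}/8! · (f^{(7)}(20) − f^{(7)}(6)) = −1/1209600 · (-1.77188e-08 − (-0.00300069)) = -2.48071e-09.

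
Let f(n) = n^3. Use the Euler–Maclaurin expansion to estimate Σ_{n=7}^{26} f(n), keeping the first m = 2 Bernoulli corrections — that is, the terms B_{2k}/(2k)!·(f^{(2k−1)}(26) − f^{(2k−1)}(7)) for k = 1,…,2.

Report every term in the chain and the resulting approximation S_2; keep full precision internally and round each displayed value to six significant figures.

S_2 ≈ 122760

Integral: ∫_7^26 x^3 dx = 113644.
½[f(7) + f(26)] = ½[343.000 + 17576.0] = 8959.50.
So far: 122603.
Order-1 term: 1/12 · (2028.00 − 147.000) = 156.750.
Running total after k=1: 122760.
Order-2 term: −1/720 · (6.00000 − 6.00000) = 0.00000.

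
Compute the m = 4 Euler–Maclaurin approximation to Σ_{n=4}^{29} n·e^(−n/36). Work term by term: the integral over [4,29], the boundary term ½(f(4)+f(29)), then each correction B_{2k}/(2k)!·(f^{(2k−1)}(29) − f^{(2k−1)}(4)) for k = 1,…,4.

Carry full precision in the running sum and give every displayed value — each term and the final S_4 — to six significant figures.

S_4 ≈ 251.174

Integral: ∫_4^29 x·e^(−x/36) dx = 242.964.
Endpoint term: (f(4) + f(29))/2 = (3.57936 + 12.9583)/2 = 8.26885.
Integral + boundary = 251.233.
Correction k=1: B_{2}/2! · (f^{(1)}(29) − f^{(1)}(4)) = 1/12 · (0.0868855 − 0.795413) = -0.0590439.
Running total after k=1: 251.174.
Correction k=2: B_{4}/4! · (f^{(3)}(29) − f^{(3)}(4)) = −1/720 · (0.000756609 − 0.00199467) = 1.71953e-06.
Running total after k=2: 251.174.
Correction k=3: B_{6}/6! · (f^{(5)}(29) − f^{(5)}(4)) = 1/30240 · (1.11588e-06 − 2.60463e-06) = -4.92311e-11.
Running total after k=3: 251.174.
Correction k=4: B_{8}/8! · (f^{(7)}(29) − f^{(7)}(4)) = −1/1209600 · (1.27157e-09 − 2.83191e-09) = 1.28997e-15.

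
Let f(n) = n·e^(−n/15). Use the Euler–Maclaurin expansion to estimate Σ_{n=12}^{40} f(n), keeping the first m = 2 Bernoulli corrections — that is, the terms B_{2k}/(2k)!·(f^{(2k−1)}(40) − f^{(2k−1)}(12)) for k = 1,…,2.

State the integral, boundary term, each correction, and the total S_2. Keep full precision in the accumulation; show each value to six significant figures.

∫_12^40 x·e^(−x/15) dx evaluates to 124.654.
Boundary: ½(f(12) + f(40)) = ½(5.39195 + 2.77934) = 4.08564.
So far: 128.740.
Correction k=1: B_{2}/2! · (f^{(1)}(40) − f^{(1)}(12)) = 1/12 · (-0.115806 − 0.0898658) = -0.0171393.
Running total after k=1: 128.723.
Correction k=2: B_{4}/4! · (f^{(3)}(40) − f^{(3)}(12)) = −1/720 · (0.000102938 − 0.00439344) = 5.95903e-06.

S_2 ≈ 128.723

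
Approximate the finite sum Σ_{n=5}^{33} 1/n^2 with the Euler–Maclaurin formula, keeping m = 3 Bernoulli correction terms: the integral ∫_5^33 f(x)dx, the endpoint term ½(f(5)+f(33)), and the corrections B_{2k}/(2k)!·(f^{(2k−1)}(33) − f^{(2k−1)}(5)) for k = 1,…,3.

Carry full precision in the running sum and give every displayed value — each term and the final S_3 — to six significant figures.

S_3 ≈ 0.191474

The integral term ∫_5^33 1/x^2 dx = 0.169697.
½[f(5) + f(33)] = ½[0.0400000 + 0.000918274] = 0.0204591.
Running total after boundary: 0.190156.
Correction k=1: B_{2}/2! · (f^{(1)}(33) − f^{(1)}(5)) = 1/12 · (-5.56529e-05 − (-0.0160000)) = 0.00132870.
After k=1: 0.191485.
Correction k=2: B_{4}/4! · (f^{(3)}(33) − f^{(3)}(5)) = −1/720 · (-6.13256e-07 − (-0.00768000)) = -1.06658e-05.
After k=2: 0.191474.
Correction k=3: B_{6}/6! · (f^{(5)}(33) − f^{(5)}(5)) = 1/30240 · (-1.68941e-08 − (-0.00921600)) = 3.04761e-07.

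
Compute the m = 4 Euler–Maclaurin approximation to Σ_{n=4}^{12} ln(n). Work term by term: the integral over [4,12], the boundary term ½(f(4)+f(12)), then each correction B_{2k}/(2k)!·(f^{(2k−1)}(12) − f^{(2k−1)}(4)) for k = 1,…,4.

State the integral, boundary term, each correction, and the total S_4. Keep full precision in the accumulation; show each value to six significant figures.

S_4 ≈ 18.1955

Integral: ∫_4^12 ln(x) dx = 16.2737.
½[f(4) + f(12)] = ½[1.38629 + 2.48491] = 1.93560.
So far: 18.2093.
Correction k=1: B_{2}/2! · (f^{(1)}(12) − f^{(1)}(4)) = 1/12 · (0.0833333 − 0.250000) = -0.0138889.
Partial sum through k=1: 18.1954.
Correction k=2: B_{4}/4! · (f^{(3)}(12) − f^{(3)}(4)) = −1/720 · (0.00115741 − 0.0312500) = 4.17953e-05.
Partial sum through k=2: 18.1955.
Correction k=3: B_{6}/6! · (f^{(5)}(12) − f^{(5)}(4)) = 1/30240 · (9.64506e-05 − 0.0234375) = -7.71860e-07.
Partial sum through k=3: 18.1955.
Correction k=4: B_{8}/8! · (f^{(7)}(12) − f^{(7)}(4)) = −1/1209600 · (2.00939e-05 − 0.0439453) = 3.63138e-08.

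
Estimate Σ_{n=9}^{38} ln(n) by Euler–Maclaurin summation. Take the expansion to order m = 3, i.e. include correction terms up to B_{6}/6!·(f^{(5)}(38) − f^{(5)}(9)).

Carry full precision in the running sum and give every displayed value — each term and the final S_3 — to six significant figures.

∫_9^38 ln(x) dx evaluates to 89.4533.
Endpoint term: (f(9) + f(38))/2 = (2.19722 + 3.63759)/2 = 2.91741.
Running total after boundary: 92.3707.
k=1: B_{2}/(2)! × [f^{(1)}(38) − f^{(1)}(9)] = 1/12 × (0.0263158 − 0.111111) = -0.00706628.
After k=1: 92.3636.
k=2: B_{4}/(4)! × [f^{(3)}(38) − f^{(3)}(9)] = −1/720 × (3.64485e-05 − 0.00274348) = 3.75977e-06.
After k=2: 92.3636.
k=3: B_{6}/(6)! × [f^{(5)}(38) − f^{(5)}(9)] = 1/30240 × (3.02896e-07 − 0.000406442) = -1.34305e-08.

S_3 ≈ 92.3636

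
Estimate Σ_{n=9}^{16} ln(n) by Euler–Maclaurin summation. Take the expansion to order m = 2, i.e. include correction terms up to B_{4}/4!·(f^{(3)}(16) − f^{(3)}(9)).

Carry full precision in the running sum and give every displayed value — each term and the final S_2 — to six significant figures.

S_2 ≈ 20.0673

The integral term ∫_9^16 ln(x) dx = 17.5864.
½[f(9) + f(16)] = ½[2.19722 + 2.77259] = 2.48491.
Integral + boundary = 20.0713.
k=1: B_{2}/(2)! × [f^{(1)}(16) − f^{(1)}(9)] = 1/12 × (0.0625000 − 0.111111) = -0.00405093.
Running total after k=1: 20.0673.
k=2: B_{4}/(4)! × [f^{(3)}(16) − f^{(3)}(9)] = −1/720 × (0.000488281 − 0.00274348) = 3.13223e-06.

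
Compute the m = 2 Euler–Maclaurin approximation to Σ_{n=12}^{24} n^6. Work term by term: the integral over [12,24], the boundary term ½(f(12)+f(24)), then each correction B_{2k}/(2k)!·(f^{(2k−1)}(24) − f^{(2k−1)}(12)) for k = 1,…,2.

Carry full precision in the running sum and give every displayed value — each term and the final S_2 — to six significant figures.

S_2 ≈ 7.50991e+08

Integral: ∫_12^24 x^6 dx = 6.50091e+08.
Boundary: ½(f(12) + f(24)) = ½(2.98598e+06 + 1.91103e+08) = 9.70445e+07.
Running total after boundary: 7.47136e+08.
Order-1 term: 1/12 · (4.77757e+07 − 1.49299e+06) = 3.85690e+06.
Running total after k=1: 7.50993e+08.
Order-2 term: −1/720 · (1.65888e+06 − 207360) = -2016.00.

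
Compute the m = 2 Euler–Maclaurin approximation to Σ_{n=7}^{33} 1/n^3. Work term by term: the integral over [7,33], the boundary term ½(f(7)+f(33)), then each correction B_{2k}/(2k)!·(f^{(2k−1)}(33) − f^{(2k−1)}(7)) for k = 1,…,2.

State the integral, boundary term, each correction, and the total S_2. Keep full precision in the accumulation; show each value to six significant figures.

S_2 ≈ 0.0113198

The integral term ∫_7^33 1/x^3 dx = 0.00974494.
Boundary: ½(f(7) + f(33)) = ½(0.00291545 + 2.78265e-05) = 0.00147164.
Integral + boundary = 0.0112166.
Order-1 term: 1/12 · (-2.52968e-06 − (-0.00124948)) = 0.000103912.
Partial sum through k=1: 0.0113205.
Order-2 term: −1/720 · (-4.64588e-08 − (-0.000509992)) = -7.08257e-07.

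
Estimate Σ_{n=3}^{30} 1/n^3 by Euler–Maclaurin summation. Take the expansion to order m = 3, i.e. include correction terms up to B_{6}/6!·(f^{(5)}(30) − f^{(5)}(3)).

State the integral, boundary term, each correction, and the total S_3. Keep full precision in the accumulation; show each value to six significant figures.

The integral term ∫_3^30 1/x^3 dx = 0.0550000.
Endpoint term: (f(3) + f(30))/2 = (0.0370370 + 3.70370e-05)/2 = 0.0185370.
Running total after boundary: 0.0735370.
Correction k=1: B_{2}/2! · (f^{(1)}(30) − f^{(1)}(3)) = 1/12 · (-3.70370e-06 − (-0.0370370)) = 0.00308611.
After k=1: 0.0766231.
Correction k=2: B_{4}/4! · (f^{(3)}(30) − f^{(3)}(3)) = −1/720 · (-8.23045e-08 − (-0.0823045)) = -0.000114312.
After k=2: 0.0765088.
Correction k=3: B_{6}/6! · (f^{(5)}(30) − f^{(5)}(3)) = 1/30240 · (-3.84088e-09 − (-0.384088)) = 1.27013e-05.

S_3 ≈ 0.0765215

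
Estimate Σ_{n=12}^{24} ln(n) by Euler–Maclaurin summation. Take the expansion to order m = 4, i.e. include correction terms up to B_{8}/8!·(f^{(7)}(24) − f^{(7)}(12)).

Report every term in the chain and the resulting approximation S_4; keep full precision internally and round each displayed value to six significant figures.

Integral: ∫_12^24 ln(x) dx = 34.4544.
Endpoint term: (f(12) + f(24))/2 = (2.48491 + 3.17805)/2 = 2.83148.
So far: 37.2859.
k=1: B_{2}/(2)! × [f^{(1)}(24) − f^{(1)}(12)] = 1/12 × (0.0416667 − 0.0833333) = -0.00347222.
Partial sum through k=1: 37.2824.
k=2: B_{4}/(4)! × [f^{(3)}(24) − f^{(3)}(12)] = −1/720 × (0.000144676 − 0.00115741) = 1.40657e-06.
Partial sum through k=2: 37.2824.
k=3: B_{6}/(6)! × [f^{(5)}(24) − f^{(5)}(12)] = 1/30240 × (3.01408e-06 − 9.64506e-05) = -3.08983e-09.
Partial sum through k=3: 37.2824.
k=4: B_{8}/(8)! × [f^{(7)}(24) − f^{(7)}(12)] = −1/1209600 × (1.56983e-07 − 2.00939e-05) = 1.64822e-11.

S_4 ≈ 37.2824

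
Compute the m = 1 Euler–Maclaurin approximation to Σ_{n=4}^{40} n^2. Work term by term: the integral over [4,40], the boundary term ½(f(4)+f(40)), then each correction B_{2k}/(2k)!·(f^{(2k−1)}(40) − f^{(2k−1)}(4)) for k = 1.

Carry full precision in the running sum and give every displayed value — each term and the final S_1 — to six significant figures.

S_1 ≈ 22126.0

The integral term ∫_4^40 x^2 dx = 21312.0.
Endpoint term: (f(4) + f(40))/2 = (16.0000 + 1600.00)/2 = 808.000.
So far: 22120.0.
k=1: B_{2}/(2)! × [f^{(1)}(40) − f^{(1)}(4)] = 1/12 × (80.0000 − 8.00000) = 6.00000.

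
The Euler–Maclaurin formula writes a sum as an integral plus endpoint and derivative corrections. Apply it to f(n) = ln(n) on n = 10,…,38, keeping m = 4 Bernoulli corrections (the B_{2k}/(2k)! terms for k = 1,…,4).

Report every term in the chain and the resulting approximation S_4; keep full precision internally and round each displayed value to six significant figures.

S_4 ≈ 90.1664

Integral: ∫_10^38 ln(x) dx = 87.2024.
Endpoint term: (f(10) + f(38))/2 = (2.30259 + 3.63759)/2 = 2.97009.
Integral + boundary = 90.1725.
Correction k=1: B_{2}/2! · (f^{(1)}(38) − f^{(1)}(10)) = 1/12 · (0.0263158 − 0.100000) = -0.00614035.
After k=1: 90.1664.
Correction k=2: B_{4}/4! · (f^{(3)}(38) − f^{(3)}(10)) = −1/720 · (3.64485e-05 − 0.00200000) = 2.72715e-06.
After k=2: 90.1664.
Correction k=3: B_{6}/6! · (f^{(5)}(38) − f^{(5)}(10)) = 1/30240 · (3.02896e-07 − 0.000240000) = -7.92649e-09.
After k=3: 90.1664.
Correction k=4: B_{8}/8! · (f^{(7)}(38) − f^{(7)}(10)) = −1/1209600 · (6.29285e-09 − 7.20000e-05) = 5.95186e-11.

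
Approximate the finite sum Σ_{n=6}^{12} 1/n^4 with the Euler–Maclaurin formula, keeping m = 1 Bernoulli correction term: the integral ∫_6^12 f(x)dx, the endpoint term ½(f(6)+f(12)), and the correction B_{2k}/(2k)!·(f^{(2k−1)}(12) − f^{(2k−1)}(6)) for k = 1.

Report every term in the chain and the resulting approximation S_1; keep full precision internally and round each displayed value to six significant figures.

∫_6^12 1/x^4 dx evaluates to 0.00135031.
½[f(6) + f(12)] = ½[0.000771605 + 4.82253e-05] = 0.000409915.
Running total after boundary: 0.00176022.
Order-1 term: 1/12 · (-1.60751e-05 − (-0.000514403)) = 4.15273e-05.

S_1 ≈ 0.00180175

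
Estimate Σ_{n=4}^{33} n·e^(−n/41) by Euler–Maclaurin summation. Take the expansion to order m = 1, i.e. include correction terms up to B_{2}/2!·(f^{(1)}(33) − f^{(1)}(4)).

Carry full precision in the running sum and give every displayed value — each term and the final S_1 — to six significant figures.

S_1 ≈ 326.003

The integral term ∫_4^33 x·e^(−x/41) dx = 316.872.
½[f(4) + f(33)] = ½[3.62819 + 14.7557] = 9.19194.
So far: 326.064.
Order-1 term: 1/12 · (0.0872473 − 0.818555) = -0.0609423.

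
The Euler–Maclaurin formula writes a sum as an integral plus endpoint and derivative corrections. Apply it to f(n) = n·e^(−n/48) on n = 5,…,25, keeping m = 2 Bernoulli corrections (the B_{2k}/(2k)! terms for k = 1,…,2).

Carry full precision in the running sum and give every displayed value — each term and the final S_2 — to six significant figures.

S_2 ≈ 220.505

∫_5^25 x·e^(−x/48) dx evaluates to 210.870.
½[f(5) + f(25)] = ½[4.50538 + 14.8506] = 9.67800.
Integral + boundary = 220.548.
k=1: B_{2}/(2)! × [f^{(1)}(25) − f^{(1)}(5)] = 1/12 × (0.284637 − 0.807213) = -0.0435480.
Partial sum through k=1: 220.505.
k=2: B_{4}/(4)! × [f^{(3)}(25) − f^{(3)}(5)] = −1/720 × (0.000639187 − 0.00113254) = 6.85207e-07.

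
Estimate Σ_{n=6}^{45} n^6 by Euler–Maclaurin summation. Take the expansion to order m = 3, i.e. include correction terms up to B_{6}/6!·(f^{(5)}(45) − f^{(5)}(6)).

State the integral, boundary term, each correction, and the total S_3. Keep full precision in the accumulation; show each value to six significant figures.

The integral term ∫_6^45 x^6 dx = 5.33813e+10.
Endpoint term: (f(6) + f(45))/2 = (46656.0 + 8.30377e+09)/2 = 4.15191e+09.
Integral + boundary = 5.75332e+10.
Correction k=1: B_{2}/2! · (f^{(1)}(45) − f^{(1)}(6)) = 1/12 · (1.10717e+09 − 46656.0) = 9.22602e+07.
Partial sum through k=1: 5.76255e+10.
Correction k=2: B_{4}/4! · (f^{(3)}(45) − f^{(3)}(6)) = −1/720 · (1.09350e+07 − 25920.0) = -15151.5.
Partial sum through k=2: 5.76255e+10.
Correction k=3: B_{6}/6! · (f^{(5)}(45) − f^{(5)}(6)) = 1/30240 · (32400.0 − 4320.00) = 0.928571.

S_3 ≈ 5.76255e+10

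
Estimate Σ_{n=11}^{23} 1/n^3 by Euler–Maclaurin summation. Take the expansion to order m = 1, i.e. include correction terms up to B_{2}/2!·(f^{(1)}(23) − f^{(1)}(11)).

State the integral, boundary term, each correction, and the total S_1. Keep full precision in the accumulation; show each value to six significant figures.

∫_11^23 1/x^3 dx evaluates to 0.00318705.
½[f(11) + f(23)] = ½[0.000751315 + 8.21895e-05] = 0.000416752.
So far: 0.00360380.
Order-1 term: 1/12 · (-1.07204e-05 − (-0.000204904)) = 1.61820e-05.

S_1 ≈ 0.00361999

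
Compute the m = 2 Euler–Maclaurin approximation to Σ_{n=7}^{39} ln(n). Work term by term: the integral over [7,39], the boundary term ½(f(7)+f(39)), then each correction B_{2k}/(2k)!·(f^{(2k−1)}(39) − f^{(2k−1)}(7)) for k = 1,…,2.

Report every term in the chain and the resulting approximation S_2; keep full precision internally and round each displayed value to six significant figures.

S_2 ≈ 100.053

The integral term ∫_7^39 ln(x) dx = 97.2575.
Boundary: ½(f(7) + f(39)) = ½(1.94591 + 3.66356) = 2.80474.
Integral + boundary = 100.062.
Correction k=1: B_{2}/2! · (f^{(1)}(39) − f^{(1)}(7)) = 1/12 · (0.0256410 − 0.142857) = -0.00976801.
Partial sum through k=1: 100.053.
Correction k=2: B_{4}/4! · (f^{(3)}(39) − f^{(3)}(7)) = −1/720 · (3.37160e-05 − 0.00583090) = 8.05165e-06.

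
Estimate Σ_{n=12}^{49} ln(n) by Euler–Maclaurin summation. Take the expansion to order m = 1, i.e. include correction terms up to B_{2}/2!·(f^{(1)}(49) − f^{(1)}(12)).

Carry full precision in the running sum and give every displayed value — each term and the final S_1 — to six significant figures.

∫_12^49 ln(x) dx evaluates to 123.880.
Endpoint term: (f(12) + f(49))/2 = (2.48491 + 3.89182)/2 = 3.18836.
Running total after boundary: 127.069.
Order-1 term: 1/12 · (0.0204082 − 0.0833333) = -0.00524376.

S_1 ≈ 127.063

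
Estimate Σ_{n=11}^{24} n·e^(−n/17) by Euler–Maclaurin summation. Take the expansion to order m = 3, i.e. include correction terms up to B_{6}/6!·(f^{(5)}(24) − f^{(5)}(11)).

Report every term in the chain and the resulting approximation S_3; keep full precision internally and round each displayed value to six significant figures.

S_3 ≈ 85.1384

The integral term ∫_11^24 x·e^(−x/17) dx = 79.3579.
½[f(11) + f(24)] = ½[5.75942 + 5.84911] = 5.80426.
Running total after boundary: 85.1622.
Order-1 term: 1/12 · (-0.100352 − 0.184794) = -0.0237622.
Partial sum through k=1: 85.1384.
Order-2 term: −1/720 · (0.00133935 − 0.00426284) = 4.06040e-06.
Partial sum through k=2: 85.1384.
Order-3 term: 1/30240 · (1.04704e-05 − 2.72881e-05) = -5.56140e-10.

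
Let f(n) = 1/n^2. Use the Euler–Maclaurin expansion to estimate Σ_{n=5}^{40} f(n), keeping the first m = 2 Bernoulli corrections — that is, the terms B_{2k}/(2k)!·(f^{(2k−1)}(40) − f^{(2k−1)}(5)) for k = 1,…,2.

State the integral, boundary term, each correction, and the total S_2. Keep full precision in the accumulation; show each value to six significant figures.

S_2 ≈ 0.196633

The integral term ∫_5^40 1/x^2 dx = 0.175000.
Boundary: ½(f(5) + f(40)) = ½(0.0400000 + 0.000625000) = 0.0203125.
Running total after boundary: 0.195312.
Correction k=1: B_{2}/2! · (f^{(1)}(40) − f^{(1)}(5)) = 1/12 · (-3.12500e-05 − (-0.0160000)) = 0.00133073.
Running total after k=1: 0.196643.
Correction k=2: B_{4}/4! · (f^{(3)}(40) − f^{(3)}(5)) = −1/720 · (-2.34375e-07 − (-0.00768000)) = -1.06663e-05.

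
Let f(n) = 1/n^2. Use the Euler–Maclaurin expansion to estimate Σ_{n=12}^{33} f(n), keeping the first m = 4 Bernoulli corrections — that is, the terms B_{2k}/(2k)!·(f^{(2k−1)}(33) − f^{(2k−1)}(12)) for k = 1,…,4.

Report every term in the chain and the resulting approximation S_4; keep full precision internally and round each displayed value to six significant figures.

S_4 ≈ 0.0570533

The integral term ∫_12^33 1/x^2 dx = 0.0530303.
Endpoint term: (f(12) + f(33))/2 = (0.00694444 + 0.000918274)/2 = 0.00393136.
Running total after boundary: 0.0569617.
Order-1 term: 1/12 · (-5.56529e-05 − (-0.00115741)) = 9.18129e-05.
Partial sum through k=1: 0.0570535.
Order-2 term: −1/720 · (-6.13256e-07 − (-9.64506e-05)) = -1.33107e-07.
Partial sum through k=2: 0.0570533.
Order-3 term: 1/30240 · (-1.68941e-08 − (-2.00939e-05)) = 6.63921e-10.
Partial sum through k=3: 0.0570533.
Order-4 term: −1/1209600 · (-8.68750e-10 − (-7.81429e-06)) = -6.45951e-12.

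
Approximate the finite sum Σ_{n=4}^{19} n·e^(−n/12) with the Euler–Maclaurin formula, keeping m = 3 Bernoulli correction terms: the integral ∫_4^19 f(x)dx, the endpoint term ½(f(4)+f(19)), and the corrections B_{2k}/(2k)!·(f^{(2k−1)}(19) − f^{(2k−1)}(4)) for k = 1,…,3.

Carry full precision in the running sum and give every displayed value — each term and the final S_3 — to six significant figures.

∫_4^19 x·e^(−x/12) dx evaluates to 61.2063.
Endpoint term: (f(4) + f(19))/2 = (2.86613 + 3.90050)/2 = 3.38331.
So far: 64.5896.
k=1: B_{2}/(2)! × [f^{(1)}(19) − f^{(1)}(4)] = 1/12 × (-0.119752 − 0.477688) = -0.0497867.
After k=1: 64.5398.
k=2: B_{4}/(4)! × [f^{(3)}(19) − f^{(3)}(4)] = −1/720 × (0.00201963 − 0.0132691) = 1.56243e-05.
After k=2: 64.5398.
k=3: B_{6}/(6)! × [f^{(5)}(19) − f^{(5)}(4)] = 1/30240 × (3.38255e-05 − 0.000161256) = -4.21398e-09.

S_3 ≈ 64.5398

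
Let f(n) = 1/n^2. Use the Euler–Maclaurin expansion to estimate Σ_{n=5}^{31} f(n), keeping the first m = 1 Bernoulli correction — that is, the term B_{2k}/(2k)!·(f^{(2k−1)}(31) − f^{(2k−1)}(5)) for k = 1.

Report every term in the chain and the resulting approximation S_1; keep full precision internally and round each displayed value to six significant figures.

S_1 ≈ 0.189590

Integral: ∫_5^31 1/x^2 dx = 0.167742.
Boundary: ½(f(5) + f(31)) = ½(0.0400000 + 0.00104058) = 0.0205203.
Running total after boundary: 0.188262.
k=1: B_{2}/(2)! × [f^{(1)}(31) − f^{(1)}(5)] = 1/12 × (-6.71344e-05 − (-0.0160000)) = 0.00132774.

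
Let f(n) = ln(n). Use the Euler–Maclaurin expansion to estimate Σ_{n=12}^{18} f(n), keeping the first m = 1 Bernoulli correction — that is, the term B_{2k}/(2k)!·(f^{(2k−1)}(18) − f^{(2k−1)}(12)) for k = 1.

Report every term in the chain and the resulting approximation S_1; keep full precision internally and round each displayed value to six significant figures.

S_1 ≈ 18.8931

The integral term ∫_12^18 ln(x) dx = 16.2078.
Endpoint term: (f(12) + f(18))/2 = (2.48491 + 2.89037)/2 = 2.68764.
Running total after boundary: 18.8955.
k=1: B_{2}/(2)! × [f^{(1)}(18) − f^{(1)}(12)] = 1/12 × (0.0555556 − 0.0833333) = -0.00231481.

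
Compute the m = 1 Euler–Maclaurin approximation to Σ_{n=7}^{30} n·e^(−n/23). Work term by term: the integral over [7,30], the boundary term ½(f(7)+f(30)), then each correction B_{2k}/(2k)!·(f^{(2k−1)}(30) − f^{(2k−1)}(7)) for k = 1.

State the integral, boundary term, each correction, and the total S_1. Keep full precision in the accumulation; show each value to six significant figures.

The integral term ∫_7^30 x·e^(−x/23) dx = 178.172.
Boundary: ½(f(7) + f(30)) = ½(5.16323 + 8.14048) = 6.65186.
So far: 184.824.
Order-1 term: 1/12 · (-0.0825846 − 0.513116) = -0.0496417.

S_1 ≈ 184.774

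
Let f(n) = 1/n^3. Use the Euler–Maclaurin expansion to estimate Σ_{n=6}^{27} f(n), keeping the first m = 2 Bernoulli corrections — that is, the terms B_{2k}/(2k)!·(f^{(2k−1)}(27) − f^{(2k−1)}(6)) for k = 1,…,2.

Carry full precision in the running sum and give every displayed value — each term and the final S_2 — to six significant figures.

S_2 ≈ 0.0157339

Integral: ∫_6^27 1/x^3 dx = 0.0132030.
Endpoint term: (f(6) + f(27))/2 = (0.00462963 + 5.08053e-05)/2 = 0.00234022.
Running total after boundary: 0.0155432.
k=1: B_{2}/(2)! × [f^{(1)}(27) − f^{(1)}(6)] = 1/12 × (-5.64503e-06 − (-0.00231481)) = 0.000192431.
Running total after k=1: 0.0157357.
k=2: B_{4}/(4)! × [f^{(3)}(27) − f^{(3)}(6)] = −1/720 × (-1.54870e-07 − (-0.00128601)) = -1.78591e-06.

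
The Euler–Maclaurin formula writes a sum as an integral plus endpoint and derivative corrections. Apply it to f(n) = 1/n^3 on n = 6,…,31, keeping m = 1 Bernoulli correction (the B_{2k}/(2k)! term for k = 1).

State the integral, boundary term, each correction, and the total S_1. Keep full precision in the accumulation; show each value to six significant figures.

∫_6^31 1/x^3 dx evaluates to 0.0133686.
Boundary: ½(f(6) + f(31)) = ½(0.00462963 + 3.35672e-05) = 0.00233160.
Integral + boundary = 0.0157002.
Correction k=1: B_{2}/2! · (f^{(1)}(31) − f^{(1)}(6)) = 1/12 · (-3.24844e-06 − (-0.00231481)) = 0.000192631.

S_1 ≈ 0.0158928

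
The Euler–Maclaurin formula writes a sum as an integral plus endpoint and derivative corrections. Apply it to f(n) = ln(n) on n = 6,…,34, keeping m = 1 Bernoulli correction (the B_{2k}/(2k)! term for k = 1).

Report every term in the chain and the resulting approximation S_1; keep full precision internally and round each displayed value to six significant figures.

Integral: ∫_6^34 ln(x) dx = 81.1457.
Boundary: ½(f(6) + f(34)) = ½(1.79176 + 3.52636) = 2.65906.
Integral + boundary = 83.8048.
Order-1 term: 1/12 · (0.0294118 − 0.166667) = -0.0114379.

S_1 ≈ 83.7933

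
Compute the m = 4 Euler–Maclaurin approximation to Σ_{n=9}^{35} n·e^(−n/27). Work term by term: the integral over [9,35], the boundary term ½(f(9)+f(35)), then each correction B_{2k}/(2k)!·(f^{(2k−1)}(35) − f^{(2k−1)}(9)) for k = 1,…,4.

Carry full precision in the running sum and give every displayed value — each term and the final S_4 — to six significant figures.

S_4 ≈ 246.522

The integral term ∫_9^35 x·e^(−x/27) dx = 238.557.
Boundary: ½(f(9) + f(35)) = ½(6.44878 + 9.57401) = 8.01139.
So far: 246.569.
Correction k=1: B_{2}/2! · (f^{(1)}(35) − f^{(1)}(9)) = 1/12 · (-0.0810498 − 0.477688) = -0.0465614.
After k=1: 246.522.
Correction k=2: B_{4}/4! · (f^{(3)}(35) − f^{(3)}(9)) = −1/720 · (0.000639282 − 0.00262106) = 2.75247e-06.
After k=2: 246.522.
Correction k=3: B_{6}/6! · (f^{(5)}(35) − f^{(5)}(9)) = 1/30240 · (1.90637e-06 − 6.29197e-06) = -1.45027e-10.
After k=3: 246.522.
Correction k=4: B_{8}/8! · (f^{(7)}(35) − f^{(7)}(9)) = −1/1209600 · (4.02717e-09 − 1.23300e-08) = 6.86407e-15.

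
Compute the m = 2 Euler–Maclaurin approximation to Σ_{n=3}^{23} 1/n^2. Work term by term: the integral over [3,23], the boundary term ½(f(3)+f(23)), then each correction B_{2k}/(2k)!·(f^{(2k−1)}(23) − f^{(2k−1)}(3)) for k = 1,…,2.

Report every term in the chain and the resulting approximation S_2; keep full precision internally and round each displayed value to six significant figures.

S_2 ≈ 0.352378

Integral: ∫_3^23 1/x^2 dx = 0.289855.
Boundary: ½(f(3) + f(23)) = ½(0.111111 + 0.00189036) = 0.0565007.
Integral + boundary = 0.346356.
Order-1 term: 1/12 · (-0.000164379 − (-0.0740741)) = 0.00615914.
After k=1: 0.352515.
Order-2 term: −1/720 · (-3.72883e-06 − (-0.0987654)) = -0.000137169.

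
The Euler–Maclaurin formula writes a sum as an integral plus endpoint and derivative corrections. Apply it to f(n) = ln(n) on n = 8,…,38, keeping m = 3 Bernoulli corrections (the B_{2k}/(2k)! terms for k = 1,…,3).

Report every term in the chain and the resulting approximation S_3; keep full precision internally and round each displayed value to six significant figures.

S_3 ≈ 94.4430

Integral: ∫_8^38 ln(x) dx = 91.5927.
Endpoint term: (f(8) + f(38))/2 = (2.07944 + 3.63759)/2 = 2.85851.
Running total after boundary: 94.4513.
Correction k=1: B_{2}/2! · (f^{(1)}(38) − f^{(1)}(8)) = 1/12 · (0.0263158 − 0.125000) = -0.00822368.
After k=1: 94.4430.
Correction k=2: B_{4}/4! · (f^{(3)}(38) − f^{(3)}(8)) = −1/720 · (3.64485e-05 − 0.00390625) = 5.37472e-06.
After k=2: 94.4430.
Correction k=3: B_{6}/6! · (f^{(5)}(38) − f^{(5)}(8)) = 1/30240 · (3.02896e-07 − 0.000732422) = -2.42103e-08.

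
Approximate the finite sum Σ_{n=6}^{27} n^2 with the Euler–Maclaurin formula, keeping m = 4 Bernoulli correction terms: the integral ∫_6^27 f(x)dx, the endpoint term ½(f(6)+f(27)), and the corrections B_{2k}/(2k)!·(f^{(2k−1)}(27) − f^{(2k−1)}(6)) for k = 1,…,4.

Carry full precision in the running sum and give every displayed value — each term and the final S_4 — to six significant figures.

S_4 ≈ 6875.00

The integral term ∫_6^27 x^2 dx = 6489.00.
Endpoint term: (f(6) + f(27))/2 = (36.0000 + 729.000)/2 = 382.500.
Integral + boundary = 6871.50.
k=1: B_{2}/(2)! × [f^{(1)}(27) − f^{(1)}(6)] = 1/12 × (54.0000 − 12.0000) = 3.50000.
Partial sum through k=1: 6875.00.
k=2: B_{4}/(4)! × [f^{(3)}(27) − f^{(3)}(6)] = −1/720 × (0.00000 − 0.00000) = 0.00000.
Partial sum through k=2: 6875.00.
k=3: B_{6}/(6)! × [f^{(5)}(27) − f^{(5)}(6)] = 1/30240 × (0.00000 − 0.00000) = 0.00000.
Partial sum through k=3: 6875.00.
k=4: B_{8}/(8)! × [f^{(7)}(27) − f^{(7)}(6)] = −1/1209600 × (0.00000 − 0.00000) = 0.00000.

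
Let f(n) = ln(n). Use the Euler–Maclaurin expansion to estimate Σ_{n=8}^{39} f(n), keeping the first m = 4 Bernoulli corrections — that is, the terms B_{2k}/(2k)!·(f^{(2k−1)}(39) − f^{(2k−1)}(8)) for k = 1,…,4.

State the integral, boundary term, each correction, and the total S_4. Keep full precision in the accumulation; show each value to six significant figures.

S_4 ≈ 98.1066

Integral: ∫_8^39 ln(x) dx = 95.2434.
½[f(8) + f(39)] = ½[2.07944 + 3.66356] = 2.87150.
So far: 98.1149.
Order-1 term: 1/12 · (0.0256410 − 0.125000) = -0.00827991.
After k=1: 98.1066.
Order-2 term: −1/720 · (3.37160e-05 − 0.00390625) = 5.37852e-06.
After k=2: 98.1066.
Order-3 term: 1/30240 · (2.66004e-07 − 0.000732422) = -2.42115e-08.
After k=3: 98.1066.
Order-4 term: −1/1209600 · (5.24663e-09 − 0.000343323) = 2.83827e-10.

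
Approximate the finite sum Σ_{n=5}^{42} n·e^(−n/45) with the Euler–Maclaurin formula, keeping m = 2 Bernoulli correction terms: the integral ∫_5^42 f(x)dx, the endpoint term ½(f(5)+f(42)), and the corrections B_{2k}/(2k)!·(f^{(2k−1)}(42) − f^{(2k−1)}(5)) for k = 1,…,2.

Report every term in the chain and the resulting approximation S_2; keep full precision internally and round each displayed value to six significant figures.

∫_5^42 x·e^(−x/45) dx evaluates to 473.851.
½[f(5) + f(42)] = ½[4.47420 + 16.5161] = 10.4952.
Integral + boundary = 484.346.
k=1: B_{2}/(2)! × [f^{(1)}(42) − f^{(1)}(5)] = 1/12 × (0.0262160 − 0.795413) = -0.0640997.
Partial sum through k=1: 484.282.
k=2: B_{4}/(4)! × [f^{(3)}(42) − f^{(3)}(5)] = −1/720 × (0.000401332 − 0.00127659) = 1.21563e-06.

S_2 ≈ 484.282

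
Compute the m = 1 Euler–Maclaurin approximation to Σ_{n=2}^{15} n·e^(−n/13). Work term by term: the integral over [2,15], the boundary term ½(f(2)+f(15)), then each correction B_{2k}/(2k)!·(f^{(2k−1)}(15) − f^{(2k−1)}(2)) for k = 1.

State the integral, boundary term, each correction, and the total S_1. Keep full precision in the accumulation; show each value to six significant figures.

S_1 ≈ 55.5390

Integral: ∫_2^15 x·e^(−x/13) dx = 52.3804.
Boundary: ½(f(2) + f(15)) = ½(1.71481 + 4.73132) = 3.22306.
Integral + boundary = 55.6035.
Order-1 term: 1/12 · (-0.0485263 − 0.725496) = -0.0645018.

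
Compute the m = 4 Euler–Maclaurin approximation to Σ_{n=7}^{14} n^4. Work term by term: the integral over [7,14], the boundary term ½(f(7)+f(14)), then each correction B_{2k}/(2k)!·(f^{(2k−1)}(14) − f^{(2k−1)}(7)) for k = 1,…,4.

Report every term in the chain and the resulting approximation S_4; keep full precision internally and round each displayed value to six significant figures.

∫_7^14 x^4 dx evaluates to 104203.
½[f(7) + f(14)] = ½[2401.00 + 38416.0] = 20408.5.
So far: 124612.
Correction k=1: B_{2}/2! · (f^{(1)}(14) − f^{(1)}(7)) = 1/12 · (10976.0 − 1372.00) = 800.333.
Partial sum through k=1: 125412.
Correction k=2: B_{4}/4! · (f^{(3)}(14) − f^{(3)}(7)) = −1/720 · (336.000 − 168.000) = -0.233333.
Partial sum through k=2: 125412.
Correction k=3: B_{6}/6! · (f^{(5)}(14) − f^{(5)}(7)) = 1/30240 · (0.00000 − 0.00000) = 0.00000.
Partial sum through k=3: 125412.
Correction k=4: B_{8}/8! · (f^{(7)}(14) − f^{(7)}(7)) = −1/1209600 · (0.00000 − 0.00000) = 0.00000.

S_4 ≈ 125412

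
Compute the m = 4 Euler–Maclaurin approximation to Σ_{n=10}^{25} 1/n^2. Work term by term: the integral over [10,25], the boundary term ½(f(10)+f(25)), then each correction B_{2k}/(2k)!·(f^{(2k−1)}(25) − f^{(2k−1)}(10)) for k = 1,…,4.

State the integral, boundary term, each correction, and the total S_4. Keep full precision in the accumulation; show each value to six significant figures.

S_4 ≈ 0.0659557

∫_10^25 1/x^2 dx evaluates to 0.0600000.
½[f(10) + f(25)] = ½[0.0100000 + 0.00160000] = 0.00580000.
Integral + boundary = 0.0658000.
Correction k=1: B_{2}/2! · (f^{(1)}(25) − f^{(1)}(10)) = 1/12 · (-0.000128000 − (-0.00200000)) = 0.000156000.
Partial sum through k=1: 0.0659560.
Correction k=2: B_{4}/4! · (f^{(3)}(25) − f^{(3)}(10)) = −1/720 · (-2.45760e-06 − (-0.000240000)) = -3.29920e-07.
Partial sum through k=2: 0.0659557.
Correction k=3: B_{6}/6! · (f^{(5)}(25) − f^{(5)}(10)) = 1/30240 · (-1.17965e-07 − (-7.20000e-05)) = 2.37705e-09.
Partial sum through k=3: 0.0659557.
Correction k=4: B_{8}/8! · (f^{(7)}(25) − f^{(7)}(10)) = −1/1209600 · (-1.05696e-08 − (-4.03200e-05)) = -3.33246e-11.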